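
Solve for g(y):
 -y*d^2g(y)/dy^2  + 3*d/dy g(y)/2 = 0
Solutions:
 g(y) = C1 + C2*y^(5/2)


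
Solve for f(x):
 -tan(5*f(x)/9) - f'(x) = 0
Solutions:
 f(x) = -9*asin(C1*exp(-5*x/9))/5 + 9*pi/5
 f(x) = 9*asin(C1*exp(-5*x/9))/5


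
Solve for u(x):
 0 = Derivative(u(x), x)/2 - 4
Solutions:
 u(x) = C1 + 8*x


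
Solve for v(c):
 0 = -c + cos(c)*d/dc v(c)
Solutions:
 v(c) = C1 + Integral(c/cos(c), c)


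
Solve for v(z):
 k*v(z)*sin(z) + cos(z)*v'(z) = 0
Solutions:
 v(z) = C1*exp(k*log(cos(z)))


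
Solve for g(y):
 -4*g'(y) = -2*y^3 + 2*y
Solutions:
 g(y) = C1 + y^4/8 - y^2/4


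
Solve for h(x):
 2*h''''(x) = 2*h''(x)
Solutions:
 h(x) = C1 + C2*x + C3*exp(-x) + C4*exp(x)


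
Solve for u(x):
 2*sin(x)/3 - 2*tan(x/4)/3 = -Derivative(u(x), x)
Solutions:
 u(x) = C1 - 8*log(cos(x/4))/3 + 2*cos(x)/3


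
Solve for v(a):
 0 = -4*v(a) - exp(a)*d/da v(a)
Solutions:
 v(a) = C1*exp(4*exp(-a))


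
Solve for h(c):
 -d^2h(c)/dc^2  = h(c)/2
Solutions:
 h(c) = C1*sin(sqrt(2)*c/2) + C2*cos(sqrt(2)*c/2)


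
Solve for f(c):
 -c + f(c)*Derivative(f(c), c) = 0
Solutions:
 f(c) = -sqrt(C1 + c^2)
 f(c) = sqrt(C1 + c^2)


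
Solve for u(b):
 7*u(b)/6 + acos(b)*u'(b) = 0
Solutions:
 u(b) = C1*exp(-7*Integral(1/acos(b), b)/6)


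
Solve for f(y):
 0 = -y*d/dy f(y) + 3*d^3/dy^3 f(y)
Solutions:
 f(y) = C1 + Integral(C2*airyai(3^(2/3)*y/3) + C3*airybi(3^(2/3)*y/3), y)


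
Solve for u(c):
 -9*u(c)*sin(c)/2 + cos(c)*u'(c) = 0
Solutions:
 u(c) = C1/cos(c)^(9/2)


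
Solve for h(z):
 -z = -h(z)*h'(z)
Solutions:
 h(z) = -sqrt(C1 + z^2)
 h(z) = sqrt(C1 + z^2)


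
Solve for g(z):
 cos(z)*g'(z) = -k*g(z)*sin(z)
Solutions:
 g(z) = C1*exp(k*log(cos(z)))


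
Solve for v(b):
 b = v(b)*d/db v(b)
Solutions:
 v(b) = -sqrt(C1 + b^2)
 v(b) = sqrt(C1 + b^2)


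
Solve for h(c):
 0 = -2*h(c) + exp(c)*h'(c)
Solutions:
 h(c) = C1*exp(-2*exp(-c))


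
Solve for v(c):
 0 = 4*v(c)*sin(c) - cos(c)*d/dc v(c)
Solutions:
 v(c) = C1/cos(c)^4


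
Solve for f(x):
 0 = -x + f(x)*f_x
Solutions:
 f(x) = -sqrt(C1 + x^2)
 f(x) = sqrt(C1 + x^2)


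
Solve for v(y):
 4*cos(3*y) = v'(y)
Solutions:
 v(y) = C1 + 4*sin(3*y)/3


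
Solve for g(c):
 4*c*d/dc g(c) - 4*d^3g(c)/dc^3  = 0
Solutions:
 g(c) = C1 + Integral(C2*airyai(c) + C3*airybi(c), c)


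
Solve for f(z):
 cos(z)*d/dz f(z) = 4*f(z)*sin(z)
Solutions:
 f(z) = C1/cos(z)^4


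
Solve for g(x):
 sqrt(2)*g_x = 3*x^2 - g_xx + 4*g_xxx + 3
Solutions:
 g(x) = C1 + C2*exp(x*(1 - sqrt(1 + 16*sqrt(2)))/8) + C3*exp(x*(1 + sqrt(1 + 16*sqrt(2)))/8) + sqrt(2)*x^3/2 - 3*x^2/2 + 3*sqrt(2)*x + 12*x


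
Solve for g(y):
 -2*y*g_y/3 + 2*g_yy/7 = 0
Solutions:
 g(y) = C1 + C2*erfi(sqrt(42)*y/6)


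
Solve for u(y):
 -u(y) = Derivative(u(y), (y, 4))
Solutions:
 u(y) = (C1*sin(sqrt(2)*y/2) + C2*cos(sqrt(2)*y/2))*exp(-sqrt(2)*y/2) + (C3*sin(sqrt(2)*y/2) + C4*cos(sqrt(2)*y/2))*exp(sqrt(2)*y/2)


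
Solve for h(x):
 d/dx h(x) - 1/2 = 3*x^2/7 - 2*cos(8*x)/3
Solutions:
 h(x) = C1 + x^3/7 + x/2 - sin(8*x)/12


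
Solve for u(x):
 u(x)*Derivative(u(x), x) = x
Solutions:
 u(x) = -sqrt(C1 + x^2)
 u(x) = sqrt(C1 + x^2)


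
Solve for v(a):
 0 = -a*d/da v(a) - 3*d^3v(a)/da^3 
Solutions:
 v(a) = C1 + Integral(C2*airyai(-3^(2/3)*a/3) + C3*airybi(-3^(2/3)*a/3), a)


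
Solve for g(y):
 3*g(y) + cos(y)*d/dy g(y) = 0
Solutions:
 g(y) = C1*(sin(y) - 1)^(3/2)/(sin(y) + 1)^(3/2)


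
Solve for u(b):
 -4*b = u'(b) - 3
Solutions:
 u(b) = C1 - 2*b^2 + 3*b


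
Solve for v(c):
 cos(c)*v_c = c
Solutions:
 v(c) = C1 + Integral(c/cos(c), c)


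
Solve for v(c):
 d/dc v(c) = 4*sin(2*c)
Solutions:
 v(c) = C1 - 2*cos(2*c)


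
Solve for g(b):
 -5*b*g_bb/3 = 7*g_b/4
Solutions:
 g(b) = C1 + C2/b^(1/20)


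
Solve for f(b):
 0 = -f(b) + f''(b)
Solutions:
 f(b) = C1*exp(-b) + C2*exp(b)


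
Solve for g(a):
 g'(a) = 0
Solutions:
 g(a) = C1


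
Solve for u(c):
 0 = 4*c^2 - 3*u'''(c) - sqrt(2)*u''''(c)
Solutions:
 u(c) = C1 + C2*c + C3*c^2 + C4*exp(-3*sqrt(2)*c/2) + c^5/45 - sqrt(2)*c^4/27 + 8*c^3/81


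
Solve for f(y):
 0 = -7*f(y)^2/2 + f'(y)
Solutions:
 f(y) = -2/(C1 + 7*y)


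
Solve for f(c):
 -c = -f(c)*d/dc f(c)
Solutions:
 f(c) = -sqrt(C1 + c^2)
 f(c) = sqrt(C1 + c^2)


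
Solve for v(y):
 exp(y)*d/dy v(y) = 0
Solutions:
 v(y) = C1


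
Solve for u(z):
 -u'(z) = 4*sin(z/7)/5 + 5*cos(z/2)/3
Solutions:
 u(z) = C1 - 10*sin(z/2)/3 + 28*cos(z/7)/5


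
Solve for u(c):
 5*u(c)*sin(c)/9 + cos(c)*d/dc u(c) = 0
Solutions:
 u(c) = C1*cos(c)^(5/9)


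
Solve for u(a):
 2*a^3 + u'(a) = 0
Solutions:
 u(a) = C1 - a^4/2


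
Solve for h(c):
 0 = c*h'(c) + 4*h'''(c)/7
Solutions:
 h(c) = C1 + Integral(C2*airyai(-14^(1/3)*c/2) + C3*airybi(-14^(1/3)*c/2), c)


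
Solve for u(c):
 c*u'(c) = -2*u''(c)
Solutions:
 u(c) = C1 + C2*erf(c/2)


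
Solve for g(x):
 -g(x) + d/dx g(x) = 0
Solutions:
 g(x) = C1*exp(x)


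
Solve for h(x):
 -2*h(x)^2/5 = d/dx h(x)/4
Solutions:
 h(x) = 5/(C1 + 8*x)


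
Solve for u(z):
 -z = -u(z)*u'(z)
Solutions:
 u(z) = -sqrt(C1 + z^2)
 u(z) = sqrt(C1 + z^2)


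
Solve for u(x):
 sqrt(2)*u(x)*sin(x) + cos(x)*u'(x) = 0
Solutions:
 u(x) = C1*cos(x)^(sqrt(2))


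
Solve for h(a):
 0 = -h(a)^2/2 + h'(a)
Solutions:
 h(a) = -2/(C1 + a)


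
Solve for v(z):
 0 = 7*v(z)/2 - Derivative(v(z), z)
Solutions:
 v(z) = C1*exp(7*z/2)


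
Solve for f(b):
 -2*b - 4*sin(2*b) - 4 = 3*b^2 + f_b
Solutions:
 f(b) = C1 - b^3 - b^2 - 4*b + 2*cos(2*b)


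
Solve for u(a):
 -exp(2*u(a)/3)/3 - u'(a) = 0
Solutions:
 u(a) = 3*log(-sqrt(-1/(C1 - a))) - 3*log(2)/2 + 3*log(3)
 u(a) = 3*log(-1/(C1 - a))/2 - 3*log(2)/2 + 3*log(3)


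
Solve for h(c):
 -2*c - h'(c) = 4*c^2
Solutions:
 h(c) = C1 - 4*c^3/3 - c^2


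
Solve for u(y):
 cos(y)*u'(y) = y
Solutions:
 u(y) = C1 + Integral(y/cos(y), y)


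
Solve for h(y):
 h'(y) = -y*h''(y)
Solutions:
 h(y) = C1 + C2*log(y)


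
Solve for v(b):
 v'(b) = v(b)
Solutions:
 v(b) = C1*exp(b)


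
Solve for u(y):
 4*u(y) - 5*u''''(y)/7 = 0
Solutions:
 u(y) = C1*exp(-sqrt(2)*5^(3/4)*7^(1/4)*y/5) + C2*exp(sqrt(2)*5^(3/4)*7^(1/4)*y/5) + C3*sin(sqrt(2)*5^(3/4)*7^(1/4)*y/5) + C4*cos(sqrt(2)*5^(3/4)*7^(1/4)*y/5)


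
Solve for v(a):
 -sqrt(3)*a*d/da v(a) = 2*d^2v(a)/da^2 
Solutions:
 v(a) = C1 + C2*erf(3^(1/4)*a/2)


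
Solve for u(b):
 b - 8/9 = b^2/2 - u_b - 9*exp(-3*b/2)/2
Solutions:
 u(b) = C1 + b^3/6 - b^2/2 + 8*b/9 + 3*exp(-3*b/2)


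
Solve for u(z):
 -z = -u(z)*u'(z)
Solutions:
 u(z) = -sqrt(C1 + z^2)
 u(z) = sqrt(C1 + z^2)


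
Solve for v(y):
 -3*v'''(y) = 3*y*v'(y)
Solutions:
 v(y) = C1 + Integral(C2*airyai(-y) + C3*airybi(-y), y)


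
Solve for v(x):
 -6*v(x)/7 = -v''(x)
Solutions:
 v(x) = C1*exp(-sqrt(42)*x/7) + C2*exp(sqrt(42)*x/7)


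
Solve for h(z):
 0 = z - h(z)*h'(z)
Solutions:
 h(z) = -sqrt(C1 + z^2)
 h(z) = sqrt(C1 + z^2)


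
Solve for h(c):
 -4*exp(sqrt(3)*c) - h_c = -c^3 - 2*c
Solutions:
 h(c) = C1 + c^4/4 + c^2 - 4*sqrt(3)*exp(sqrt(3)*c)/3


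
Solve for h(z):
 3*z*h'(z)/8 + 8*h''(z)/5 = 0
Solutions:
 h(z) = C1 + C2*erf(sqrt(30)*z/16)


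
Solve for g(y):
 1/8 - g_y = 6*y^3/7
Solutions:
 g(y) = C1 - 3*y^4/14 + y/8


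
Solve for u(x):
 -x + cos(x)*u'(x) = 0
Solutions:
 u(x) = C1 + Integral(x/cos(x), x)


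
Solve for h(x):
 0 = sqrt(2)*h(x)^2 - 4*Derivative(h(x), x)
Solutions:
 h(x) = -4/(C1 + sqrt(2)*x)


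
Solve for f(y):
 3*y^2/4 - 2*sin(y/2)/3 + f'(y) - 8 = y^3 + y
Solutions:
 f(y) = C1 + y^4/4 - y^3/4 + y^2/2 + 8*y - 4*cos(y/2)/3


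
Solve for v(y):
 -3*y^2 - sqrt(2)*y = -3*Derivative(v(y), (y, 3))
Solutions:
 v(y) = C1 + C2*y + C3*y^2 + y^5/60 + sqrt(2)*y^4/72


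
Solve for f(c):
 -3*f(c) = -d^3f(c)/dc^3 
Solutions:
 f(c) = C3*exp(3^(1/3)*c) + (C1*sin(3^(5/6)*c/2) + C2*cos(3^(5/6)*c/2))*exp(-3^(1/3)*c/2)


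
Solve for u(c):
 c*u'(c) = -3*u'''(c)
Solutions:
 u(c) = C1 + Integral(C2*airyai(-3^(2/3)*c/3) + C3*airybi(-3^(2/3)*c/3), c)


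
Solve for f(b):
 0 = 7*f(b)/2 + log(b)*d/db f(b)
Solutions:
 f(b) = C1*exp(-7*li(b)/2)


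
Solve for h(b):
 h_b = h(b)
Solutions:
 h(b) = C1*exp(b)


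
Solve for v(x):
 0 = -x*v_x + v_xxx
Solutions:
 v(x) = C1 + Integral(C2*airyai(x) + C3*airybi(x), x)


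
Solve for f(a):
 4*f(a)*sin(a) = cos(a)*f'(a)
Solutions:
 f(a) = C1/cos(a)^4


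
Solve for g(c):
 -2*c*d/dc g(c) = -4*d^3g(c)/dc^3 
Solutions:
 g(c) = C1 + Integral(C2*airyai(2^(2/3)*c/2) + C3*airybi(2^(2/3)*c/2), c)


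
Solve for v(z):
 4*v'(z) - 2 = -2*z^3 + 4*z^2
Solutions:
 v(z) = C1 - z^4/8 + z^3/3 + z/2


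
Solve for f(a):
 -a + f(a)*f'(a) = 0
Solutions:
 f(a) = -sqrt(C1 + a^2)
 f(a) = sqrt(C1 + a^2)


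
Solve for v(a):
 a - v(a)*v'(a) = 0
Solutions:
 v(a) = -sqrt(C1 + a^2)
 v(a) = sqrt(C1 + a^2)


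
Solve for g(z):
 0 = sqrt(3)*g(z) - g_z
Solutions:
 g(z) = C1*exp(sqrt(3)*z)


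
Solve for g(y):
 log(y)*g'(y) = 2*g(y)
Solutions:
 g(y) = C1*exp(2*li(y))


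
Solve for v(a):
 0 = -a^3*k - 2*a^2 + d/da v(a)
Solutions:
 v(a) = C1 + a^4*k/4 + 2*a^3/3


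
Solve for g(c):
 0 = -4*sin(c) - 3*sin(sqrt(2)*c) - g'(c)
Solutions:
 g(c) = C1 + 4*cos(c) + 3*sqrt(2)*cos(sqrt(2)*c)/2


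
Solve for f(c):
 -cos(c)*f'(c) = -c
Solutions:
 f(c) = C1 + Integral(c/cos(c), c)


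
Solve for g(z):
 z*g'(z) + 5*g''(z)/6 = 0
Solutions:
 g(z) = C1 + C2*erf(sqrt(15)*z/5)


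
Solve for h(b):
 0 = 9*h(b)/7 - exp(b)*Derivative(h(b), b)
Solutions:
 h(b) = C1*exp(-9*exp(-b)/7)


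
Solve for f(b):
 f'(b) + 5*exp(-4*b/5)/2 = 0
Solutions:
 f(b) = C1 + 25*exp(-4*b/5)/8


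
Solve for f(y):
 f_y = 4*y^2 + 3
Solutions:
 f(y) = C1 + 4*y^3/3 + 3*y


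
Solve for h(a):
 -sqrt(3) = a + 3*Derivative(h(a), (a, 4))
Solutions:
 h(a) = C1 + C2*a + C3*a^2 + C4*a^3 - a^5/360 - sqrt(3)*a^4/72


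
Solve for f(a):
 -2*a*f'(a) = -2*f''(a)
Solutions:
 f(a) = C1 + C2*erfi(sqrt(2)*a/2)


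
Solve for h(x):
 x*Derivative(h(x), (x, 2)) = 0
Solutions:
 h(x) = C1 + C2*x


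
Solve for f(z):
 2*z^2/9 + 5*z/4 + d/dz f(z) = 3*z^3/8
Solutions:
 f(z) = C1 + 3*z^4/32 - 2*z^3/27 - 5*z^2/8


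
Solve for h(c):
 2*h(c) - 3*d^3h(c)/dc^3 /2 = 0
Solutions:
 h(c) = C3*exp(6^(2/3)*c/3) + (C1*sin(2^(2/3)*3^(1/6)*c/2) + C2*cos(2^(2/3)*3^(1/6)*c/2))*exp(-6^(2/3)*c/6)


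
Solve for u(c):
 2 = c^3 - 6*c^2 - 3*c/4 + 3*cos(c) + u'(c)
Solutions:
 u(c) = C1 - c^4/4 + 2*c^3 + 3*c^2/8 + 2*c - 3*sin(c)


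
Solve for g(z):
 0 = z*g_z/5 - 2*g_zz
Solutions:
 g(z) = C1 + C2*erfi(sqrt(5)*z/10)


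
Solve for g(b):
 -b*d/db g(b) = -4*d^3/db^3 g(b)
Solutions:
 g(b) = C1 + Integral(C2*airyai(2^(1/3)*b/2) + C3*airybi(2^(1/3)*b/2), b)


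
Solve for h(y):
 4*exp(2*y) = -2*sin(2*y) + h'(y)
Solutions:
 h(y) = C1 + 2*exp(2*y) - cos(2*y)


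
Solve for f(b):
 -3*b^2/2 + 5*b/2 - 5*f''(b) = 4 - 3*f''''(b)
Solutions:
 f(b) = C1 + C2*b + C3*exp(-sqrt(15)*b/3) + C4*exp(sqrt(15)*b/3) - b^4/40 + b^3/12 - 29*b^2/50


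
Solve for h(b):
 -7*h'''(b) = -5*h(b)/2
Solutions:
 h(b) = C3*exp(14^(2/3)*5^(1/3)*b/14) + (C1*sin(14^(2/3)*sqrt(3)*5^(1/3)*b/28) + C2*cos(14^(2/3)*sqrt(3)*5^(1/3)*b/28))*exp(-14^(2/3)*5^(1/3)*b/28)


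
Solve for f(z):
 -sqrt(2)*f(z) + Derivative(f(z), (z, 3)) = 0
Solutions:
 f(z) = C3*exp(2^(1/6)*z) + (C1*sin(2^(1/6)*sqrt(3)*z/2) + C2*cos(2^(1/6)*sqrt(3)*z/2))*exp(-2^(1/6)*z/2)


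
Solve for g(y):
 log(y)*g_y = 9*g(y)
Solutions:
 g(y) = C1*exp(9*li(y))


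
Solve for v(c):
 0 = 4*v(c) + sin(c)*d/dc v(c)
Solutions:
 v(c) = C1*(cos(c)^2 + 2*cos(c) + 1)/(cos(c)^2 - 2*cos(c) + 1)


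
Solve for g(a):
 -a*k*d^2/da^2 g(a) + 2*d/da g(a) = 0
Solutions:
 g(a) = C1 + a^(((re(k) + 2)*re(k) + im(k)^2)/(re(k)^2 + im(k)^2))*(C2*sin(2*log(a)*Abs(im(k))/(re(k)^2 + im(k)^2)) + C3*cos(2*log(a)*im(k)/(re(k)^2 + im(k)^2)))


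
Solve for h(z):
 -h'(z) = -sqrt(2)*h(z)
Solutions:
 h(z) = C1*exp(sqrt(2)*z)


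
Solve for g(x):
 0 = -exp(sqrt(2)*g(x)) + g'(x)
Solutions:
 g(x) = sqrt(2)*(2*log(-1/(C1 + x)) - log(2))/4


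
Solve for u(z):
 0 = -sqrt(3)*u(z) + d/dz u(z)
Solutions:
 u(z) = C1*exp(sqrt(3)*z)


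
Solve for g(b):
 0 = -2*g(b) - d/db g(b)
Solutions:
 g(b) = C1*exp(-2*b)


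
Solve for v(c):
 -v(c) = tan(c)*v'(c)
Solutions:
 v(c) = C1/sin(c)


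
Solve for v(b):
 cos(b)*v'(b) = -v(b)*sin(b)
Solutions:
 v(b) = C1*cos(b)


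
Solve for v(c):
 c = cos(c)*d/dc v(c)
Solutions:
 v(c) = C1 + Integral(c/cos(c), c)


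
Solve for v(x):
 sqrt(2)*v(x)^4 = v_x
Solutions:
 v(x) = (-1/(C1 + 3*sqrt(2)*x))^(1/3)
 v(x) = (-1/(C1 + sqrt(2)*x))^(1/3)*(-3^(2/3) - 3*3^(1/6)*I)/6
 v(x) = (-1/(C1 + sqrt(2)*x))^(1/3)*(-3^(2/3) + 3*3^(1/6)*I)/6


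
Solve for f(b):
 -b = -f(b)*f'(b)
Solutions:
 f(b) = -sqrt(C1 + b^2)
 f(b) = sqrt(C1 + b^2)


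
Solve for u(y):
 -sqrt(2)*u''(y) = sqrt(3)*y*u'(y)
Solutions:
 u(y) = C1 + C2*erf(6^(1/4)*y/2)


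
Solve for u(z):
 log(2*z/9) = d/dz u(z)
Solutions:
 u(z) = C1 + z*log(z) + z*log(2/9) - z


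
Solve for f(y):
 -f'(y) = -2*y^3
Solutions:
 f(y) = C1 + y^4/2


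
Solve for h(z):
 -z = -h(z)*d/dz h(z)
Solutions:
 h(z) = -sqrt(C1 + z^2)
 h(z) = sqrt(C1 + z^2)


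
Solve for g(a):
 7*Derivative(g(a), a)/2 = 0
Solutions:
 g(a) = C1


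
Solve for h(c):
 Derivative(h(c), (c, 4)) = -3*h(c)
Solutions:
 h(c) = (C1*sin(sqrt(2)*3^(1/4)*c/2) + C2*cos(sqrt(2)*3^(1/4)*c/2))*exp(-sqrt(2)*3^(1/4)*c/2) + (C3*sin(sqrt(2)*3^(1/4)*c/2) + C4*cos(sqrt(2)*3^(1/4)*c/2))*exp(sqrt(2)*3^(1/4)*c/2)


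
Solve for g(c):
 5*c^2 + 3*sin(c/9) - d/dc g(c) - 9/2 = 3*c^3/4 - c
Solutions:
 g(c) = C1 - 3*c^4/16 + 5*c^3/3 + c^2/2 - 9*c/2 - 27*cos(c/9)


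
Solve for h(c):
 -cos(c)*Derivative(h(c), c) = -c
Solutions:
 h(c) = C1 + Integral(c/cos(c), c)


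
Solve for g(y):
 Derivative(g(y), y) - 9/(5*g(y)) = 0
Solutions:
 g(y) = -sqrt(C1 + 90*y)/5
 g(y) = sqrt(C1 + 90*y)/5


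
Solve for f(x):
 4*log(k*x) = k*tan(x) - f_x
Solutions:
 f(x) = C1 - k*log(cos(x)) - 4*x*log(k*x) + 4*x


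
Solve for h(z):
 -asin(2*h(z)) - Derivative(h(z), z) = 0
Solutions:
 Integral(1/asin(2*_y), (_y, h(z))) = C1 - z


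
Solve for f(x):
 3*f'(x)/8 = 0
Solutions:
 f(x) = C1


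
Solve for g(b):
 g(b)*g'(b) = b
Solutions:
 g(b) = -sqrt(C1 + b^2)
 g(b) = sqrt(C1 + b^2)


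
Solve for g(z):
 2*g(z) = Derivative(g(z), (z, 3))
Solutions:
 g(z) = C3*exp(2^(1/3)*z) + (C1*sin(2^(1/3)*sqrt(3)*z/2) + C2*cos(2^(1/3)*sqrt(3)*z/2))*exp(-2^(1/3)*z/2)


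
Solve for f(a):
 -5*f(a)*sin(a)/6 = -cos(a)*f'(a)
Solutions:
 f(a) = C1/cos(a)^(5/6)


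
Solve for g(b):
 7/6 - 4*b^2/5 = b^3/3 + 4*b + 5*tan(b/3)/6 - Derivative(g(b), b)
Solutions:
 g(b) = C1 + b^4/12 + 4*b^3/15 + 2*b^2 - 7*b/6 - 5*log(cos(b/3))/2


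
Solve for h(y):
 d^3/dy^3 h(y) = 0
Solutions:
 h(y) = C1 + C2*y + C3*y^2


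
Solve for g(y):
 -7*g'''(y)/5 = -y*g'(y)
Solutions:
 g(y) = C1 + Integral(C2*airyai(5^(1/3)*7^(2/3)*y/7) + C3*airybi(5^(1/3)*7^(2/3)*y/7), y)


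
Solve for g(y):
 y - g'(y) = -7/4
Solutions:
 g(y) = C1 + y^2/2 + 7*y/4


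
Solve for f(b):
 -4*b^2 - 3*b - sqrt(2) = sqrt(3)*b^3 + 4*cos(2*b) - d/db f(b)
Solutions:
 f(b) = C1 + sqrt(3)*b^4/4 + 4*b^3/3 + 3*b^2/2 + sqrt(2)*b + 2*sin(2*b)


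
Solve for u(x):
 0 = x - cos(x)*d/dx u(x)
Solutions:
 u(x) = C1 + Integral(x/cos(x), x)


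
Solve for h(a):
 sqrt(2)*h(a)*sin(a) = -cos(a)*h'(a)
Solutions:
 h(a) = C1*cos(a)^(sqrt(2))


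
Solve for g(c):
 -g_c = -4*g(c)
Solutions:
 g(c) = C1*exp(4*c)


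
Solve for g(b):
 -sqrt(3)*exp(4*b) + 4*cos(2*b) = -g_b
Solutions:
 g(b) = C1 + sqrt(3)*exp(4*b)/4 - 2*sin(2*b)


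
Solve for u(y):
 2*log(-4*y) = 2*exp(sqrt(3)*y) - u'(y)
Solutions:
 u(y) = C1 - 2*y*log(-y) + 2*y*(1 - 2*log(2)) + 2*sqrt(3)*exp(sqrt(3)*y)/3


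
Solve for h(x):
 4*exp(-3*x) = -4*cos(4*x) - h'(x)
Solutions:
 h(x) = C1 - sin(4*x) + 4*exp(-3*x)/3


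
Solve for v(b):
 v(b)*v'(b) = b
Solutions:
 v(b) = -sqrt(C1 + b^2)
 v(b) = sqrt(C1 + b^2)


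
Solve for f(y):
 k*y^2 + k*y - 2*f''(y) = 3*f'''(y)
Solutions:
 f(y) = C1 + C2*y + C3*exp(-2*y/3) + k*y^4/24 - k*y^3/6 + 3*k*y^2/4


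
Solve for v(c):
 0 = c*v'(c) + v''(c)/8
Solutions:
 v(c) = C1 + C2*erf(2*c)


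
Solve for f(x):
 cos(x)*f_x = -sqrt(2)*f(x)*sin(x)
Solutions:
 f(x) = C1*cos(x)^(sqrt(2))


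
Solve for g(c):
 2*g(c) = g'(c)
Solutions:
 g(c) = C1*exp(2*c)


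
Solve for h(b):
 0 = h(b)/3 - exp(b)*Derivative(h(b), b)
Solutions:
 h(b) = C1*exp(-exp(-b)/3)


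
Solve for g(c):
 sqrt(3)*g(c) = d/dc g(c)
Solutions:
 g(c) = C1*exp(sqrt(3)*c)


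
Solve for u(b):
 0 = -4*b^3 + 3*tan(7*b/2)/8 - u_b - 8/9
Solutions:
 u(b) = C1 - b^4 - 8*b/9 - 3*log(cos(7*b/2))/28


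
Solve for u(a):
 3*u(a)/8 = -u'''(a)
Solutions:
 u(a) = C3*exp(-3^(1/3)*a/2) + (C1*sin(3^(5/6)*a/4) + C2*cos(3^(5/6)*a/4))*exp(3^(1/3)*a/4)


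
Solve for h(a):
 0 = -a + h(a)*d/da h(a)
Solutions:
 h(a) = -sqrt(C1 + a^2)
 h(a) = sqrt(C1 + a^2)


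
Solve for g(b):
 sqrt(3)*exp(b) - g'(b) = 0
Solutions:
 g(b) = C1 + sqrt(3)*exp(b)


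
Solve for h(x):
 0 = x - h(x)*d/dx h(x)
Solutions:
 h(x) = -sqrt(C1 + x^2)
 h(x) = sqrt(C1 + x^2)


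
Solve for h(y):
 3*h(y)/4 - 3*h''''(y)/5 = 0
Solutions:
 h(y) = C1*exp(-sqrt(2)*5^(1/4)*y/2) + C2*exp(sqrt(2)*5^(1/4)*y/2) + C3*sin(sqrt(2)*5^(1/4)*y/2) + C4*cos(sqrt(2)*5^(1/4)*y/2)


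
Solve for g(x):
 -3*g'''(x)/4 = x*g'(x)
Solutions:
 g(x) = C1 + Integral(C2*airyai(-6^(2/3)*x/3) + C3*airybi(-6^(2/3)*x/3), x)


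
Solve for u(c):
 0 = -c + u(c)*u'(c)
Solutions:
 u(c) = -sqrt(C1 + c^2)
 u(c) = sqrt(C1 + c^2)


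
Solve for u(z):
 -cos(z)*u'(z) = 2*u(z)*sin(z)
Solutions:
 u(z) = C1*cos(z)^2


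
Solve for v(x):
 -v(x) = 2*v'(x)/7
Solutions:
 v(x) = C1*exp(-7*x/2)


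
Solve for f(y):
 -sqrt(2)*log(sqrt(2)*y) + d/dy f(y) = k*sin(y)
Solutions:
 f(y) = C1 - k*cos(y) + sqrt(2)*y*(log(y) - 1) + sqrt(2)*y*log(2)/2


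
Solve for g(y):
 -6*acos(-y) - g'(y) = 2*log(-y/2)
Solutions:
 g(y) = C1 - 2*y*log(-y) - 6*y*acos(-y) + 2*y*log(2) + 2*y - 6*sqrt(1 - y^2)


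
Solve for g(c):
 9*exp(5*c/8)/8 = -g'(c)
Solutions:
 g(c) = C1 - 9*exp(5*c/8)/5


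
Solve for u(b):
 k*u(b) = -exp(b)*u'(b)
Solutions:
 u(b) = C1*exp(k*exp(-b))


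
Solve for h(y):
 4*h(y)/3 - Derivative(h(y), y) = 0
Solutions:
 h(y) = C1*exp(4*y/3)


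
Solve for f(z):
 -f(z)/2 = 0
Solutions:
 f(z) = 0


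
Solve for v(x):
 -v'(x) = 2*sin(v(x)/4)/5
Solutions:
 2*x/5 + 2*log(cos(v(x)/4) - 1) - 2*log(cos(v(x)/4) + 1) = C1


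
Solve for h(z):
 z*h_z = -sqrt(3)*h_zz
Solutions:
 h(z) = C1 + C2*erf(sqrt(2)*3^(3/4)*z/6)


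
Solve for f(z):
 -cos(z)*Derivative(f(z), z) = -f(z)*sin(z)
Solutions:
 f(z) = C1/cos(z)


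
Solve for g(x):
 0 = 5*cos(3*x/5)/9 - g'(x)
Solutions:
 g(x) = C1 + 25*sin(3*x/5)/27


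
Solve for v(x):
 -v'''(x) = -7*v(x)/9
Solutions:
 v(x) = C3*exp(21^(1/3)*x/3) + (C1*sin(3^(5/6)*7^(1/3)*x/6) + C2*cos(3^(5/6)*7^(1/3)*x/6))*exp(-21^(1/3)*x/6)


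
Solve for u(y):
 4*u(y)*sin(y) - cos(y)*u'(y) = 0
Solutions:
 u(y) = C1/cos(y)^4


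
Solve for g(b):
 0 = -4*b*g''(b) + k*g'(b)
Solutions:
 g(b) = C1 + b^(re(k)/4 + 1)*(C2*sin(log(b)*Abs(im(k))/4) + C3*cos(log(b)*im(k)/4))


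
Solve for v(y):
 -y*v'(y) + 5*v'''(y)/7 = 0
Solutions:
 v(y) = C1 + Integral(C2*airyai(5^(2/3)*7^(1/3)*y/5) + C3*airybi(5^(2/3)*7^(1/3)*y/5), y)


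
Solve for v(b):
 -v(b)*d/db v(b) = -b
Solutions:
 v(b) = -sqrt(C1 + b^2)
 v(b) = sqrt(C1 + b^2)


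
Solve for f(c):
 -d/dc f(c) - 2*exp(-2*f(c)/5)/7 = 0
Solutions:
 f(c) = 5*log(-sqrt(C1 - 2*c)) - 5*log(35) + 5*log(70)/2
 f(c) = 5*log(C1 - 2*c)/2 - 5*log(35) + 5*log(70)/2


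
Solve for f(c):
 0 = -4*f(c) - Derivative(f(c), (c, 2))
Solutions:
 f(c) = C1*sin(2*c) + C2*cos(2*c)


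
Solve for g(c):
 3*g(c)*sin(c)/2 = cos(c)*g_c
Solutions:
 g(c) = C1/cos(c)^(3/2)


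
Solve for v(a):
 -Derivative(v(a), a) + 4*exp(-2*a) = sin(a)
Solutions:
 v(a) = C1 + cos(a) - 2*exp(-2*a)


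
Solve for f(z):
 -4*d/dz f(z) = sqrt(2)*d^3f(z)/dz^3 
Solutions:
 f(z) = C1 + C2*sin(2^(3/4)*z) + C3*cos(2^(3/4)*z)


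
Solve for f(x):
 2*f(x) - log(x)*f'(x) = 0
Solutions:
 f(x) = C1*exp(2*li(x))


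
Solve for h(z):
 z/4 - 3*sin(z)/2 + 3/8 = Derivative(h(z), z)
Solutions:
 h(z) = C1 + z^2/8 + 3*z/8 + 3*cos(z)/2


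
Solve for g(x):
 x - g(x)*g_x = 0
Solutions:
 g(x) = -sqrt(C1 + x^2)
 g(x) = sqrt(C1 + x^2)


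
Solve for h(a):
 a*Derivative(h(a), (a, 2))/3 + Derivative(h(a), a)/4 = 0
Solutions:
 h(a) = C1 + C2*a^(1/4)


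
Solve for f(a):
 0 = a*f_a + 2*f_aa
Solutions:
 f(a) = C1 + C2*erf(a/2)


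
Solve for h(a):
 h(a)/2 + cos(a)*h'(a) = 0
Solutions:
 h(a) = C1*(sin(a) - 1)^(1/4)/(sin(a) + 1)^(1/4)


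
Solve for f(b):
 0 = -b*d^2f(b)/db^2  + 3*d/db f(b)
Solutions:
 f(b) = C1 + C2*b^4


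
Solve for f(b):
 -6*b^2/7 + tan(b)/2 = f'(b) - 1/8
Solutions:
 f(b) = C1 - 2*b^3/7 + b/8 - log(cos(b))/2


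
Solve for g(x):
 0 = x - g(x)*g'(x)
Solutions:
 g(x) = -sqrt(C1 + x^2)
 g(x) = sqrt(C1 + x^2)


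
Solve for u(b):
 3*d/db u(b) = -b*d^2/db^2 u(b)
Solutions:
 u(b) = C1 + C2/b^2


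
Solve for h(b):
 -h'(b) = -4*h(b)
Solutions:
 h(b) = C1*exp(4*b)


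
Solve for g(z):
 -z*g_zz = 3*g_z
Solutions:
 g(z) = C1 + C2/z^2


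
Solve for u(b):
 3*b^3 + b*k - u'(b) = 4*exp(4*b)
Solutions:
 u(b) = C1 + 3*b^4/4 + b^2*k/2 - exp(4*b)


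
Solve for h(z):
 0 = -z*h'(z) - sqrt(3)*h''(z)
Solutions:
 h(z) = C1 + C2*erf(sqrt(2)*3^(3/4)*z/6)


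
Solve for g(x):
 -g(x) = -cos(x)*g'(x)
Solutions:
 g(x) = C1*sqrt(sin(x) + 1)/sqrt(sin(x) - 1)


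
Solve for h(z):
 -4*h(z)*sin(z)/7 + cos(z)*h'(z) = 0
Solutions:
 h(z) = C1/cos(z)^(4/7)


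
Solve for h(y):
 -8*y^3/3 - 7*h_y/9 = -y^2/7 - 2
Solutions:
 h(y) = C1 - 6*y^4/7 + 3*y^3/49 + 18*y/7


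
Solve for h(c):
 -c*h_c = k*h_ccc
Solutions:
 h(c) = C1 + Integral(C2*airyai(c*(-1/k)^(1/3)) + C3*airybi(c*(-1/k)^(1/3)), c)


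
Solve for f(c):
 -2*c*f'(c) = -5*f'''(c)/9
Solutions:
 f(c) = C1 + Integral(C2*airyai(18^(1/3)*5^(2/3)*c/5) + C3*airybi(18^(1/3)*5^(2/3)*c/5), c)


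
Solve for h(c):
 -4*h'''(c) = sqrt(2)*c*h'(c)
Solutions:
 h(c) = C1 + Integral(C2*airyai(-sqrt(2)*c/2) + C3*airybi(-sqrt(2)*c/2), c)


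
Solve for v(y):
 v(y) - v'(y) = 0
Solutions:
 v(y) = C1*exp(y)


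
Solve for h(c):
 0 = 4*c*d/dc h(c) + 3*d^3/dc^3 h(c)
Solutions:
 h(c) = C1 + Integral(C2*airyai(-6^(2/3)*c/3) + C3*airybi(-6^(2/3)*c/3), c)


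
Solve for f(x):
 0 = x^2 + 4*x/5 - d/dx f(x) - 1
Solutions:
 f(x) = C1 + x^3/3 + 2*x^2/5 - x


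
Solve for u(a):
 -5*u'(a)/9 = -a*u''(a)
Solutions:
 u(a) = C1 + C2*a^(14/9)


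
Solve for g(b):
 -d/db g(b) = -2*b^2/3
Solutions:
 g(b) = C1 + 2*b^3/9


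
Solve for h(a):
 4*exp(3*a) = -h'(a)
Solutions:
 h(a) = C1 - 4*exp(3*a)/3


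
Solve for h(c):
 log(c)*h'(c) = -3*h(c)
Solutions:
 h(c) = C1*exp(-3*li(c))


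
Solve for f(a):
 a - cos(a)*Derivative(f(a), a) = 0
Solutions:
 f(a) = C1 + Integral(a/cos(a), a)


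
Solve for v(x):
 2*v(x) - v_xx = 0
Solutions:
 v(x) = C1*exp(-sqrt(2)*x) + C2*exp(sqrt(2)*x)


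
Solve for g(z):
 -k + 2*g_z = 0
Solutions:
 g(z) = C1 + k*z/2


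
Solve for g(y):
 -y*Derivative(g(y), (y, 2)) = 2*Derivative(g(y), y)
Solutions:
 g(y) = C1 + C2/y


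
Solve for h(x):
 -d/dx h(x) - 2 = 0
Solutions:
 h(x) = C1 - 2*x


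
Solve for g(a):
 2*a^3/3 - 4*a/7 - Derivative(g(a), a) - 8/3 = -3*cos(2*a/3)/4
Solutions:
 g(a) = C1 + a^4/6 - 2*a^2/7 - 8*a/3 + 9*sin(2*a/3)/8


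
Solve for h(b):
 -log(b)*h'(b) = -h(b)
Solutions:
 h(b) = C1*exp(li(b))


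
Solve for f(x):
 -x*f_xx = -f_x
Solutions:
 f(x) = C1 + C2*x^2


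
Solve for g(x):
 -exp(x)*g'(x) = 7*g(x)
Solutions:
 g(x) = C1*exp(7*exp(-x))


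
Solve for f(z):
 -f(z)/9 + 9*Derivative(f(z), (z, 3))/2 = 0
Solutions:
 f(z) = C3*exp(2^(1/3)*3^(2/3)*z/9) + (C1*sin(2^(1/3)*3^(1/6)*z/6) + C2*cos(2^(1/3)*3^(1/6)*z/6))*exp(-2^(1/3)*3^(2/3)*z/18)


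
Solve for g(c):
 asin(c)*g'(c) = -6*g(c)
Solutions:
 g(c) = C1*exp(-6*Integral(1/asin(c), c))


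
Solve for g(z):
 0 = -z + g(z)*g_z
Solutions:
 g(z) = -sqrt(C1 + z^2)
 g(z) = sqrt(C1 + z^2)


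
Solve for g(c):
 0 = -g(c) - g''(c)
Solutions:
 g(c) = C1*sin(c) + C2*cos(c)


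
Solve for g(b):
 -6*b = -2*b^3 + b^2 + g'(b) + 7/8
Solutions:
 g(b) = C1 + b^4/2 - b^3/3 - 3*b^2 - 7*b/8


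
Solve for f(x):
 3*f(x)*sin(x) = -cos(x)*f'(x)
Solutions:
 f(x) = C1*cos(x)^3


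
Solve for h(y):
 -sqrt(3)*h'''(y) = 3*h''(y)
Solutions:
 h(y) = C1 + C2*y + C3*exp(-sqrt(3)*y)


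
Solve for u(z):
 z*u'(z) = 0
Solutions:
 u(z) = C1


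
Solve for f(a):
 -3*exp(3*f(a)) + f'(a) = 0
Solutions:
 f(a) = log(-1/(C1 + 9*a))/3
 f(a) = log((-1/(C1 + 3*a))^(1/3)*(-3^(2/3) - 3*3^(1/6)*I)/6)
 f(a) = log((-1/(C1 + 3*a))^(1/3)*(-3^(2/3) + 3*3^(1/6)*I)/6)


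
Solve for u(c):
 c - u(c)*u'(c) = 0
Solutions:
 u(c) = -sqrt(C1 + c^2)
 u(c) = sqrt(C1 + c^2)


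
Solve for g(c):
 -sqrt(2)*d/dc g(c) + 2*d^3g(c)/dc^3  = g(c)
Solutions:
 g(c) = C1*exp(-c*(2*2^(1/6)*3^(2/3)/(sqrt(3)*sqrt(27 - 4*sqrt(2)) + 9)^(1/3) + 6^(1/3)*(sqrt(3)*sqrt(27 - 4*sqrt(2)) + 9)^(1/3))/12)*sin(c*(-6*6^(1/6)/(sqrt(3)*sqrt(27 - 4*sqrt(2)) + 9)^(1/3) + 2^(1/3)*3^(5/6)*(sqrt(3)*sqrt(27 - 4*sqrt(2)) + 9)^(1/3))/12) + C2*exp(-c*(2*2^(1/6)*3^(2/3)/(sqrt(3)*sqrt(27 - 4*sqrt(2)) + 9)^(1/3) + 6^(1/3)*(sqrt(3)*sqrt(27 - 4*sqrt(2)) + 9)^(1/3))/12)*cos(c*(-6*6^(1/6)/(sqrt(3)*sqrt(27 - 4*sqrt(2)) + 9)^(1/3) + 2^(1/3)*3^(5/6)*(sqrt(3)*sqrt(27 - 4*sqrt(2)) + 9)^(1/3))/12) + C3*exp(c*(2*2^(1/6)*3^(2/3)/(sqrt(3)*sqrt(27 - 4*sqrt(2)) + 9)^(1/3) + 6^(1/3)*(sqrt(3)*sqrt(27 - 4*sqrt(2)) + 9)^(1/3))/6)


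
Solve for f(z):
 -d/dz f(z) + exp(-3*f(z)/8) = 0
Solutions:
 f(z) = 8*log(C1 + 3*z/8)/3
 f(z) = 8*log((-3^(1/3) - 3^(5/6)*I)*(C1 + z)^(1/3)/4)
 f(z) = 8*log((-3^(1/3) + 3^(5/6)*I)*(C1 + z)^(1/3)/4)


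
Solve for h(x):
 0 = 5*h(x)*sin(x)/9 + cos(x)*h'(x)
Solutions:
 h(x) = C1*cos(x)^(5/9)


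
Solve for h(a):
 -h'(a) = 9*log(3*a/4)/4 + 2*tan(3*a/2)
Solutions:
 h(a) = C1 - 9*a*log(a)/4 - 9*a*log(3)/4 + 9*a/4 + 9*a*log(2)/2 + 4*log(cos(3*a/2))/3


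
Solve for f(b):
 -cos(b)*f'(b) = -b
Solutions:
 f(b) = C1 + Integral(b/cos(b), b)


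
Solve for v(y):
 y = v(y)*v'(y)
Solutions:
 v(y) = -sqrt(C1 + y^2)
 v(y) = sqrt(C1 + y^2)


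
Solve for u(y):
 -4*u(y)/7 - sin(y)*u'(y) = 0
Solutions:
 u(y) = C1*(cos(y) + 1)^(2/7)/(cos(y) - 1)^(2/7)


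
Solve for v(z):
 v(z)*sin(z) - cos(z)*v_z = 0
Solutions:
 v(z) = C1/cos(z)


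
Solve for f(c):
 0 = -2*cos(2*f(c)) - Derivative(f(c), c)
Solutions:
 f(c) = -asin((C1 + exp(8*c))/(C1 - exp(8*c)))/2 + pi/2
 f(c) = asin((C1 + exp(8*c))/(C1 - exp(8*c)))/2


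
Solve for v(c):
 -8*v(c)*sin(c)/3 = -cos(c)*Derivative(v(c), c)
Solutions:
 v(c) = C1/cos(c)^(8/3)


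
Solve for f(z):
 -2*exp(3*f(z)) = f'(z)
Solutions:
 f(z) = log((-3^(2/3) - 3*3^(1/6)*I)*(1/(C1 + 2*z))^(1/3)/6)
 f(z) = log((-3^(2/3) + 3*3^(1/6)*I)*(1/(C1 + 2*z))^(1/3)/6)
 f(z) = log(1/(C1 + 6*z))/3


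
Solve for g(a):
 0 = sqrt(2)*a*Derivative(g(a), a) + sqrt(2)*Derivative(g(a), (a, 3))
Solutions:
 g(a) = C1 + Integral(C2*airyai(-a) + C3*airybi(-a), a)


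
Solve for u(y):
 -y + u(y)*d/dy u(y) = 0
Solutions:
 u(y) = -sqrt(C1 + y^2)
 u(y) = sqrt(C1 + y^2)


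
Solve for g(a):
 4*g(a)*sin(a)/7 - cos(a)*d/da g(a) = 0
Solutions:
 g(a) = C1/cos(a)^(4/7)


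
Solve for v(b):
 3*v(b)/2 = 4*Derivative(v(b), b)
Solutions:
 v(b) = C1*exp(3*b/8)


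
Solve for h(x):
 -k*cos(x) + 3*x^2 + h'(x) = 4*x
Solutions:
 h(x) = C1 + k*sin(x) - x^3 + 2*x^2


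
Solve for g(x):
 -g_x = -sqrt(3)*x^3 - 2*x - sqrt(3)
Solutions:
 g(x) = C1 + sqrt(3)*x^4/4 + x^2 + sqrt(3)*x


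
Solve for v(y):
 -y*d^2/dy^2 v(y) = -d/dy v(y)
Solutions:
 v(y) = C1 + C2*y^2


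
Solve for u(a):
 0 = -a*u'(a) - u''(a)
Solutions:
 u(a) = C1 + C2*erf(sqrt(2)*a/2)


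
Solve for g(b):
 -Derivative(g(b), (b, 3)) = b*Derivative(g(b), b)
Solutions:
 g(b) = C1 + Integral(C2*airyai(-b) + C3*airybi(-b), b)


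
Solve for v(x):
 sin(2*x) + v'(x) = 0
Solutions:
 v(x) = C1 + cos(2*x)/2


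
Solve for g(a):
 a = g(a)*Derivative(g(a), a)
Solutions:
 g(a) = -sqrt(C1 + a^2)
 g(a) = sqrt(C1 + a^2)


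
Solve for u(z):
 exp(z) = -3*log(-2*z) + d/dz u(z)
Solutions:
 u(z) = C1 + 3*z*log(-z) + 3*z*(-1 + log(2)) + exp(z)


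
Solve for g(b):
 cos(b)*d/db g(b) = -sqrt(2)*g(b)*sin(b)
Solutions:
 g(b) = C1*cos(b)^(sqrt(2))


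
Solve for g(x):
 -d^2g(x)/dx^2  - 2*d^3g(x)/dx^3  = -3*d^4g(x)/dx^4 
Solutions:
 g(x) = C1 + C2*x + C3*exp(-x/3) + C4*exp(x)


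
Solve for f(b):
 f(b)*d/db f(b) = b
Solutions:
 f(b) = -sqrt(C1 + b^2)
 f(b) = sqrt(C1 + b^2)


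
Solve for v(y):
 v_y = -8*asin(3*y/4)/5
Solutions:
 v(y) = C1 - 8*y*asin(3*y/4)/5 - 8*sqrt(16 - 9*y^2)/15


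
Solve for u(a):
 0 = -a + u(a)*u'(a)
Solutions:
 u(a) = -sqrt(C1 + a^2)
 u(a) = sqrt(C1 + a^2)


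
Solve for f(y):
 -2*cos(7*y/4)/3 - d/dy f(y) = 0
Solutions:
 f(y) = C1 - 8*sin(7*y/4)/21


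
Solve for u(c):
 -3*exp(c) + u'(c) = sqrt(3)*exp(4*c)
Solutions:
 u(c) = C1 + sqrt(3)*exp(4*c)/4 + 3*exp(c)


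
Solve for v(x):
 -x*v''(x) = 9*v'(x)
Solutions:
 v(x) = C1 + C2/x^8


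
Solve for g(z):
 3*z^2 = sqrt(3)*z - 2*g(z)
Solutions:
 g(z) = z*(-3*z + sqrt(3))/2


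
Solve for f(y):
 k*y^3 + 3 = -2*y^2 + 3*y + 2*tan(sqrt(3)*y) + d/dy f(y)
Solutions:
 f(y) = C1 + k*y^4/4 + 2*y^3/3 - 3*y^2/2 + 3*y + 2*sqrt(3)*log(cos(sqrt(3)*y))/3


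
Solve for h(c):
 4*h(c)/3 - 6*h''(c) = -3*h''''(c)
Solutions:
 h(c) = C1*exp(-c*sqrt(1 - sqrt(5)/3)) + C2*exp(c*sqrt(1 - sqrt(5)/3)) + C3*exp(-c*sqrt(sqrt(5)/3 + 1)) + C4*exp(c*sqrt(sqrt(5)/3 + 1))


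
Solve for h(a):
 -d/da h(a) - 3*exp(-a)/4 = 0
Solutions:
 h(a) = C1 + 3*exp(-a)/4


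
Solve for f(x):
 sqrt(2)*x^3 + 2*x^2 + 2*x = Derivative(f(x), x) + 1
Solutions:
 f(x) = C1 + sqrt(2)*x^4/4 + 2*x^3/3 + x^2 - x


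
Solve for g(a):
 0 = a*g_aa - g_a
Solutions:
 g(a) = C1 + C2*a^2


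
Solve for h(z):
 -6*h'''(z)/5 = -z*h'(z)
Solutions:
 h(z) = C1 + Integral(C2*airyai(5^(1/3)*6^(2/3)*z/6) + C3*airybi(5^(1/3)*6^(2/3)*z/6), z)


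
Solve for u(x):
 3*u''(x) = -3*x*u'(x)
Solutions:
 u(x) = C1 + C2*erf(sqrt(2)*x/2)


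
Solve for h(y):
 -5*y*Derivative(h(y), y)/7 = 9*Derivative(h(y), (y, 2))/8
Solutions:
 h(y) = C1 + C2*erf(2*sqrt(35)*y/21)


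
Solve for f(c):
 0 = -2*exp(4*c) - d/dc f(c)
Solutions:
 f(c) = C1 - exp(4*c)/2


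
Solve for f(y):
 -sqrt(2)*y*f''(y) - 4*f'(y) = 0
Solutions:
 f(y) = C1 + C2*y^(1 - 2*sqrt(2))


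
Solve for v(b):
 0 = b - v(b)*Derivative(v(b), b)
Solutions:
 v(b) = -sqrt(C1 + b^2)
 v(b) = sqrt(C1 + b^2)


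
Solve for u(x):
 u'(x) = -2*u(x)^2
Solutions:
 u(x) = 1/(C1 + 2*x)


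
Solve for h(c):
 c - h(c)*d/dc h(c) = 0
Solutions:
 h(c) = -sqrt(C1 + c^2)
 h(c) = sqrt(C1 + c^2)


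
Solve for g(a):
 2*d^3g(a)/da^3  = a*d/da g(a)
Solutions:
 g(a) = C1 + Integral(C2*airyai(2^(2/3)*a/2) + C3*airybi(2^(2/3)*a/2), a)


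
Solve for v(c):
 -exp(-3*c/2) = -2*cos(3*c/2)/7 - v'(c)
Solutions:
 v(c) = C1 - 4*sin(3*c/2)/21 - 2*exp(-3*c/2)/3


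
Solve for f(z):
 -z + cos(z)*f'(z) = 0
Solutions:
 f(z) = C1 + Integral(z/cos(z), z)


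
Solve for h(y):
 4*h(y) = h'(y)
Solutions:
 h(y) = C1*exp(4*y)


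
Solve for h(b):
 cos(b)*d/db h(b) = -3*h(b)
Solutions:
 h(b) = C1*(sin(b) - 1)^(3/2)/(sin(b) + 1)^(3/2)


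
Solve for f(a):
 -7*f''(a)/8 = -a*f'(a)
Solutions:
 f(a) = C1 + C2*erfi(2*sqrt(7)*a/7)


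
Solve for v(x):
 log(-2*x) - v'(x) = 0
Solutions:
 v(x) = C1 + x*log(-x) + x*(-1 + log(2))


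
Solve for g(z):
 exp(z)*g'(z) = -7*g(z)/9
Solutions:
 g(z) = C1*exp(7*exp(-z)/9)


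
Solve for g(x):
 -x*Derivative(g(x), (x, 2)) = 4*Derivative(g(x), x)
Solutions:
 g(x) = C1 + C2/x^3


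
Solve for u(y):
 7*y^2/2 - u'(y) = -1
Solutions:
 u(y) = C1 + 7*y^3/6 + y


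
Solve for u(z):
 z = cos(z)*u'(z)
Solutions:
 u(z) = C1 + Integral(z/cos(z), z)


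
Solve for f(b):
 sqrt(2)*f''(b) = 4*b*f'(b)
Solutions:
 f(b) = C1 + C2*erfi(2^(1/4)*b)


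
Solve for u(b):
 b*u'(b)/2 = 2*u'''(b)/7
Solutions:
 u(b) = C1 + Integral(C2*airyai(14^(1/3)*b/2) + C3*airybi(14^(1/3)*b/2), b)


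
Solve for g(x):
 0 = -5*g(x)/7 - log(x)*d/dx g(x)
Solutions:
 g(x) = C1*exp(-5*li(x)/7)


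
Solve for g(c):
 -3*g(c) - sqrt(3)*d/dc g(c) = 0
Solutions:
 g(c) = C1*exp(-sqrt(3)*c)


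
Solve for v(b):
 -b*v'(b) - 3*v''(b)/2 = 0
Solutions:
 v(b) = C1 + C2*erf(sqrt(3)*b/3)


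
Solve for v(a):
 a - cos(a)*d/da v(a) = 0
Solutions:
 v(a) = C1 + Integral(a/cos(a), a)


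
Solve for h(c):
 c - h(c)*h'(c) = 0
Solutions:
 h(c) = -sqrt(C1 + c^2)
 h(c) = sqrt(C1 + c^2)


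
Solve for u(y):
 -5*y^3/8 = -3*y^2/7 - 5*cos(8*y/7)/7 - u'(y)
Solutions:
 u(y) = C1 + 5*y^4/32 - y^3/7 - 5*sin(8*y/7)/8


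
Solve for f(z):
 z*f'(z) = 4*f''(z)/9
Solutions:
 f(z) = C1 + C2*erfi(3*sqrt(2)*z/4)


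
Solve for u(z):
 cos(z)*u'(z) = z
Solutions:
 u(z) = C1 + Integral(z/cos(z), z)


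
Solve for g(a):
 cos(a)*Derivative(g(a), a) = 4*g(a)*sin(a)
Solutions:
 g(a) = C1/cos(a)^4


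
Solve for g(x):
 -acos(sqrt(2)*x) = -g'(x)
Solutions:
 g(x) = C1 + x*acos(sqrt(2)*x) - sqrt(2)*sqrt(1 - 2*x^2)/2


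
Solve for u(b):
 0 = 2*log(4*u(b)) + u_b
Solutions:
 Integral(1/(log(_y) + 2*log(2)), (_y, u(b)))/2 = C1 - b


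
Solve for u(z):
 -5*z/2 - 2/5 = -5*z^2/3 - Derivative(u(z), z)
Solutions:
 u(z) = C1 - 5*z^3/9 + 5*z^2/4 + 2*z/5


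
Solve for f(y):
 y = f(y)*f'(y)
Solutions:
 f(y) = -sqrt(C1 + y^2)
 f(y) = sqrt(C1 + y^2)


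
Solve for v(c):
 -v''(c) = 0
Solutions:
 v(c) = C1 + C2*c


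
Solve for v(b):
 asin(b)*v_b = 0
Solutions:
 v(b) = C1


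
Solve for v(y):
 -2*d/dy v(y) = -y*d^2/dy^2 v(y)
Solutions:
 v(y) = C1 + C2*y^3


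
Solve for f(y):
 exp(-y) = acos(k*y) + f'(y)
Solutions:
 f(y) = C1 - Piecewise((y*acos(k*y) + exp(-y) - sqrt(-k^2*y^2 + 1)/k, Ne(k, 0)), (pi*y/2 + exp(-y), True))


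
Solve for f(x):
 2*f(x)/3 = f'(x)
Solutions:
 f(x) = C1*exp(2*x/3)


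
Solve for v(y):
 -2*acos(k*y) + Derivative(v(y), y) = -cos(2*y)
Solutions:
 v(y) = C1 + 2*Piecewise((y*acos(k*y) - sqrt(-k^2*y^2 + 1)/k, Ne(k, 0)), (pi*y/2, True)) - sin(2*y)/2


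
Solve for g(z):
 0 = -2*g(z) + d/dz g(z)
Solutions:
 g(z) = C1*exp(2*z)


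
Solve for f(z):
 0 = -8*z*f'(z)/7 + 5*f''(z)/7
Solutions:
 f(z) = C1 + C2*erfi(2*sqrt(5)*z/5)


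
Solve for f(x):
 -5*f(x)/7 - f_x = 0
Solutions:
 f(x) = C1*exp(-5*x/7)


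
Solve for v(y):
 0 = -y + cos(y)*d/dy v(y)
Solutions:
 v(y) = C1 + Integral(y/cos(y), y)


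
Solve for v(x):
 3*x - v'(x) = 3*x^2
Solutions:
 v(x) = C1 - x^3 + 3*x^2/2


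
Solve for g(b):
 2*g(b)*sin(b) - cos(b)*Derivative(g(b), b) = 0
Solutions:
 g(b) = C1/cos(b)^2


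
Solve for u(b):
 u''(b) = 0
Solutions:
 u(b) = C1 + C2*b


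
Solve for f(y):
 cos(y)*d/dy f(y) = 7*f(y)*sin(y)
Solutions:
 f(y) = C1/cos(y)^7


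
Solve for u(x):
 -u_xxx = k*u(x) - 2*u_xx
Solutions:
 u(x) = C1*exp(x*(-(27*k/2 + sqrt((27*k - 16)^2 - 256)/2 - 8)^(1/3) + 2 - 4/(27*k/2 + sqrt((27*k - 16)^2 - 256)/2 - 8)^(1/3))/3) + C2*exp(x*((27*k/2 + sqrt((27*k - 16)^2 - 256)/2 - 8)^(1/3) - sqrt(3)*I*(27*k/2 + sqrt((27*k - 16)^2 - 256)/2 - 8)^(1/3) + 4 - 16/((-1 + sqrt(3)*I)*(27*k/2 + sqrt((27*k - 16)^2 - 256)/2 - 8)^(1/3)))/6) + C3*exp(x*((27*k/2 + sqrt((27*k - 16)^2 - 256)/2 - 8)^(1/3) + sqrt(3)*I*(27*k/2 + sqrt((27*k - 16)^2 - 256)/2 - 8)^(1/3) + 4 + 16/((1 + sqrt(3)*I)*(27*k/2 + sqrt((27*k - 16)^2 - 256)/2 - 8)^(1/3)))/6)


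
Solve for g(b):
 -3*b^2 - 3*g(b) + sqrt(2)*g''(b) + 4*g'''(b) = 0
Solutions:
 g(b) = C1*exp(-b*(2^(2/3)/(-sqrt(2) + sqrt(-2 + (324 - sqrt(2))^2) + 324)^(1/3) + 2*sqrt(2) + 2^(1/3)*(-sqrt(2) + sqrt(-2 + (324 - sqrt(2))^2) + 324)^(1/3))/24)*sin(2^(1/3)*sqrt(3)*b*(-(-sqrt(2) + sqrt(-2 + (324 - sqrt(2))^2) + 324)^(1/3) + 2^(1/3)/(-sqrt(2) + sqrt(-2 + (324 - sqrt(2))^2) + 324)^(1/3))/24) + C2*exp(-b*(2^(2/3)/(-sqrt(2) + sqrt(-2 + (324 - sqrt(2))^2) + 324)^(1/3) + 2*sqrt(2) + 2^(1/3)*(-sqrt(2) + sqrt(-2 + (324 - sqrt(2))^2) + 324)^(1/3))/24)*cos(2^(1/3)*sqrt(3)*b*(-(-sqrt(2) + sqrt(-2 + (324 - sqrt(2))^2) + 324)^(1/3) + 2^(1/3)/(-sqrt(2) + sqrt(-2 + (324 - sqrt(2))^2) + 324)^(1/3))/24) + C3*exp(b*(-sqrt(2) + 2^(2/3)/(-sqrt(2) + sqrt(-2 + (324 - sqrt(2))^2) + 324)^(1/3) + 2^(1/3)*(-sqrt(2) + sqrt(-2 + (324 - sqrt(2))^2) + 324)^(1/3))/12) - b^2 - 2*sqrt(2)/3


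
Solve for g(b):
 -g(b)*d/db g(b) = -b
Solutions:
 g(b) = -sqrt(C1 + b^2)
 g(b) = sqrt(C1 + b^2)


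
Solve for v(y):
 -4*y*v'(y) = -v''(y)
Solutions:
 v(y) = C1 + C2*erfi(sqrt(2)*y)


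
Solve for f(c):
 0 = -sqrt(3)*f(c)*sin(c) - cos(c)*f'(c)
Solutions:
 f(c) = C1*cos(c)^(sqrt(3))


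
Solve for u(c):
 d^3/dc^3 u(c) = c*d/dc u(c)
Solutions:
 u(c) = C1 + Integral(C2*airyai(c) + C3*airybi(c), c)


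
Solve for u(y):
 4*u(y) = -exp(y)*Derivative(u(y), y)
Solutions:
 u(y) = C1*exp(4*exp(-y))


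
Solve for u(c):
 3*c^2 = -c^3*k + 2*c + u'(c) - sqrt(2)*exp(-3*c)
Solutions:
 u(c) = C1 + c^4*k/4 + c^3 - c^2 - sqrt(2)*exp(-3*c)/3


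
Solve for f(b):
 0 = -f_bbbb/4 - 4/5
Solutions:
 f(b) = C1 + C2*b + C3*b^2 + C4*b^3 - 2*b^4/15


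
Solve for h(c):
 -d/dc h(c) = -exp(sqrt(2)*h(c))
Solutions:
 h(c) = sqrt(2)*(2*log(-1/(C1 + c)) - log(2))/4


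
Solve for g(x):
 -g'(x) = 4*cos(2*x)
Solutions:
 g(x) = C1 - 2*sin(2*x)


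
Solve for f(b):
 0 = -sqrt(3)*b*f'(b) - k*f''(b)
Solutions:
 f(b) = C1 + C2*sqrt(k)*erf(sqrt(2)*3^(1/4)*b*sqrt(1/k)/2)


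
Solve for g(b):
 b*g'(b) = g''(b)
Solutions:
 g(b) = C1 + C2*erfi(sqrt(2)*b/2)


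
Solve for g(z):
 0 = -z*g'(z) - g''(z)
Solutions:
 g(z) = C1 + C2*erf(sqrt(2)*z/2)


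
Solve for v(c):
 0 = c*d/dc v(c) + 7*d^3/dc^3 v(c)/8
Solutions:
 v(c) = C1 + Integral(C2*airyai(-2*7^(2/3)*c/7) + C3*airybi(-2*7^(2/3)*c/7), c)


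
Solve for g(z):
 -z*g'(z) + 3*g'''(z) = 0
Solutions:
 g(z) = C1 + Integral(C2*airyai(3^(2/3)*z/3) + C3*airybi(3^(2/3)*z/3), z)


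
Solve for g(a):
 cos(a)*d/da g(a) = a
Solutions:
 g(a) = C1 + Integral(a/cos(a), a)


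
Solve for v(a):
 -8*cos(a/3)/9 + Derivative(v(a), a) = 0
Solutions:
 v(a) = C1 + 8*sin(a/3)/3


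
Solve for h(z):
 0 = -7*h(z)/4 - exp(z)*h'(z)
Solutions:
 h(z) = C1*exp(7*exp(-z)/4)
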